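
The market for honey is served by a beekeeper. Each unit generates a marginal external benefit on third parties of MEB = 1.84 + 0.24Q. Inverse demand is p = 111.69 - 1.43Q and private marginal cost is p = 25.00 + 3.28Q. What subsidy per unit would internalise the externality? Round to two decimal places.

Social marginal cost = private MC − MEB = 23.16 + 3.04Q.
Set SMC = demand: 23.16 + 3.04Q = 111.69 - 1.43Q → Q* = 19.8054.
The Pigouvian subsidy equals MEB at Q*: 1.84 + 0.24×19.8054 = 6.5933.

subsidy = 6.59 per unit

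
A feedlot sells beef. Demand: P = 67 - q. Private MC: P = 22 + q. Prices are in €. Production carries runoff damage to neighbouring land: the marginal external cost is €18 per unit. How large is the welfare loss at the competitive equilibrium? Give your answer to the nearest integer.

DWL = €81

Market equilibrium (private): 22 + q = 67 - q → q_m = 22.5000.
Social marginal cost = private MC + MEC = 40 + q.
Set SMC = demand: 40 + q = 67 - q → q* = 13.5000.
Height of the DWL triangle at q_m is SMC(q_m) − demand(q_m) = MEC(q_m) = 18.0000.
DWL = ½ × 9.0000 × 18.0000 = 81.0000.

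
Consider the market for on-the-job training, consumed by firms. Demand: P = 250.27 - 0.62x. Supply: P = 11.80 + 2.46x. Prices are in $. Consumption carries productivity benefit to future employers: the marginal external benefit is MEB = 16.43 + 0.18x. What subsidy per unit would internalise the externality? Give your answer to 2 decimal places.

Social marginal benefit = demand + MEB = 266.70 - 0.44x.
Set SMB = MC: 266.70 - 0.44x = 11.80 + 2.46x → x* = 87.8966.
The Pigouvian subsidy equals MEB at x*: 16.43 + 0.18×87.8966 = 32.2514.

subsidy = $32.25 per unit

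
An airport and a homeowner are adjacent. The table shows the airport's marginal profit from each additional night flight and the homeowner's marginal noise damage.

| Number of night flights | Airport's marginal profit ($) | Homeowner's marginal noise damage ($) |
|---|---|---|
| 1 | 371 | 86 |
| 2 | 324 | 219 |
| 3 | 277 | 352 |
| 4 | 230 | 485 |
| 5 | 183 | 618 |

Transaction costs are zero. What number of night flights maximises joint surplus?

Bargaining reaches the level where marginal profit last exceeds marginal noise damage.
That holds through level 2 (324 ≥ 219) but not at 3 (277 < 352).

2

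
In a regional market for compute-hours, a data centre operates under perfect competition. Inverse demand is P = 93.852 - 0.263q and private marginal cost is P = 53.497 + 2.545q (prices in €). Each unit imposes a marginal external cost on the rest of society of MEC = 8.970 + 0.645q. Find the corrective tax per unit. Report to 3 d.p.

tax = €14.833 per unit

Social marginal cost = private MC + MEC = 62.467 + 3.190q.
Set SMC = demand: 62.467 + 3.190q = 93.852 - 0.263q → q* = 9.0892.
The Pigouvian tax equals MEC at q*: 8.970 + 0.645×9.0892 = 14.8325.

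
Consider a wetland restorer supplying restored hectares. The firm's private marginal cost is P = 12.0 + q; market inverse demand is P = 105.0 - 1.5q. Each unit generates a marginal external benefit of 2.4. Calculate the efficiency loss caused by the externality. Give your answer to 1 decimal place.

DWL = 1.2

Market equilibrium (private): 12.0 + q = 105.0 - 1.5q → q_m = 37.2000.
Social marginal cost = private MC − MEB = 9.6 + q.
Set SMC = demand: 9.6 + q = 105.0 - 1.5q → q* = 38.1600.
The loss is the area between SMC and demand from q* to q_m; with linear curves that's a triangle of height MEB(q_m).
DWL = ½ × 0.9600 × 2.4000 = 1.1520.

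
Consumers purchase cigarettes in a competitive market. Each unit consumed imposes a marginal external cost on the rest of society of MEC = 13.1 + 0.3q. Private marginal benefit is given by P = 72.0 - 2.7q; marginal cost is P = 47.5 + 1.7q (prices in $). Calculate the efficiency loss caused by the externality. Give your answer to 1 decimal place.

DWL = $23.2

Market equilibrium (private): 47.5 + 1.7q = 72.0 - 2.7q → q_m = 5.5682.
Social marginal benefit = demand − MEC = 58.9 - 3.0q.
Set SMB = MC: 58.9 - 3.0q = 47.5 + 1.7q → q* = 2.4255.
Height of the DWL triangle at q_m is MC(q_m) − SMB(q_m) = MEC(q_m) = 14.7705.
DWL = ½ × 3.1427 × 14.7705 = 23.2096.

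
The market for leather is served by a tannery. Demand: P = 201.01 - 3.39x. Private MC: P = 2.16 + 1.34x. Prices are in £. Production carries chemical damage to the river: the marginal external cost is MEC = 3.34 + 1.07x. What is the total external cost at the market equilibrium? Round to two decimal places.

£1085.96

Market equilibrium (private): 2.16 + 1.34x = 201.01 - 3.39x → x_m = 42.0402.
Total external cost = ∫₀^{x_m} (3.34 + 1.07x) dx = 3.34×42.0402 + ½×1.07×42.0402² = 1085.9617.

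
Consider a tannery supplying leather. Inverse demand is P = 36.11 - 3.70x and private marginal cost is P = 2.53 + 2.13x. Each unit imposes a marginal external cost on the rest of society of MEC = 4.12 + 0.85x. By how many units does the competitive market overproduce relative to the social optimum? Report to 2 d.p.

Market equilibrium (private): 2.53 + 2.13x = 36.11 - 3.70x → x_m = 5.7599.
Social marginal cost = private MC + MEC = 6.65 + 2.98x.
Set SMC = demand: 6.65 + 2.98x = 36.11 - 3.70x → x* = 4.4102.
Gap = |5.7599 − 4.4102| = 1.3497.

1.35 units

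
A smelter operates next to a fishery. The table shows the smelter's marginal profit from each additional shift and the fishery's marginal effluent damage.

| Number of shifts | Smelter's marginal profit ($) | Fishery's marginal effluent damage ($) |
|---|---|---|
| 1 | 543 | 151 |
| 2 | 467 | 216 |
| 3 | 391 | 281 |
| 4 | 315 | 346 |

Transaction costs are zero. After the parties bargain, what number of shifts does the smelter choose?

Bargaining reaches the level where marginal profit last exceeds marginal effluent damage.
That holds through level 3 (391 ≥ 281) but not at 4 (315 < 346).

3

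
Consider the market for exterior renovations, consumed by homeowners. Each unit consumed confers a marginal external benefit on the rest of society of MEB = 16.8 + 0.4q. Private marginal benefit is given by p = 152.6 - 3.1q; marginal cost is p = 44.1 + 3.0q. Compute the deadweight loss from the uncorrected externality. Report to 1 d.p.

DWL = 50.2

Market equilibrium (private): 44.1 + 3.0q = 152.6 - 3.1q → q_m = 17.7869.
Social marginal benefit = demand + MEB = 169.4 - 2.7q.
Set SMB = MC: 169.4 - 2.7q = 44.1 + 3.0q → q* = 21.9825.
Height of the DWL triangle at q_m is SMB(q_m) − MC(q_m) = MEB(q_m) = 23.9148.
DWL = ½ × 4.1956 × 23.9148 = 50.1685.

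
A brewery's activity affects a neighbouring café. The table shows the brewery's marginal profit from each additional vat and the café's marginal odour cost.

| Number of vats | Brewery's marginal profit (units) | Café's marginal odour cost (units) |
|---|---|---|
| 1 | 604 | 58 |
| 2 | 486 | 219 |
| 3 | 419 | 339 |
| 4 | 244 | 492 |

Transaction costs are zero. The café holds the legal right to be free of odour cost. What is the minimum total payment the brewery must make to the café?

Efficient level: marginal profit ≥ marginal odour cost through level 3, so k* = 3.
With the café holding the right, the brewery must at least compensate total damage at k*: 58 + 219 + 339 = 616.

616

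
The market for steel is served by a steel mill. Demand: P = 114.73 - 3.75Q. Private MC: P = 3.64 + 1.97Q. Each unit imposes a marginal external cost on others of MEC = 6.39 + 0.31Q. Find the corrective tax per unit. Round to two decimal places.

tax = 11.77 per unit

Social marginal cost = private MC + MEC = 10.03 + 2.28Q.
Set SMC = demand: 10.03 + 2.28Q = 114.73 - 3.75Q → Q* = 17.3632.
The Pigouvian tax equals MEC at Q*: 6.39 + 0.31×17.3632 = 11.7726.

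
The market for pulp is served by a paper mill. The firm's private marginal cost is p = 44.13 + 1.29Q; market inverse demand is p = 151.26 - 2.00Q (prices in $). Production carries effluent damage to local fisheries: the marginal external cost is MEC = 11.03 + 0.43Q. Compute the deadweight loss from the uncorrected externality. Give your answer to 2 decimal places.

DWL = $84.22

Market equilibrium (private): 44.13 + 1.29Q = 151.26 - 2.00Q → Q_m = 32.5623.
Social marginal cost = private MC + MEC = 55.16 + 1.72Q.
Set SMC = demand: 55.16 + 1.72Q = 151.26 - 2.00Q → Q* = 25.8333.
The welfare-loss triangle has base |Q_m − Q*| and height MEC(Q_m) (the vertical gap between SMC and demand is zero at Q* and MEC at Q_m).
DWL = ½ × 6.7290 × 25.0318 = 84.2195.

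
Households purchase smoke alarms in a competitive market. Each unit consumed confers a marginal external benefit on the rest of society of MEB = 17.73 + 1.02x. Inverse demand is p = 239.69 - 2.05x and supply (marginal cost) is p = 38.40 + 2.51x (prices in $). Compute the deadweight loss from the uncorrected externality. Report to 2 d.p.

DWL = $556.25

Market equilibrium (private): 38.40 + 2.51x = 239.69 - 2.05x → x_m = 44.1425.
Social marginal benefit = demand + MEB = 257.42 - 1.03x.
Set SMB = MC: 257.42 - 1.03x = 38.40 + 2.51x → x* = 61.8701.
The loss is the area between SMB and MC from x* to x_m; with linear curves that's a triangle of height MEB(x_m).
DWL = ½ × 17.7276 × 62.7554 = 556.2513.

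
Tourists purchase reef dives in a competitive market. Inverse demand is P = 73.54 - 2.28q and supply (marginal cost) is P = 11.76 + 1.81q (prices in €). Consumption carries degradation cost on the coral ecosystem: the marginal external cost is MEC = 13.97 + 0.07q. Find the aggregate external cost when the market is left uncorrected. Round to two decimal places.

Market equilibrium (private): 11.76 + 1.81q = 73.54 - 2.28q → q_m = 15.1051.
Total external cost = ∫₀^{q_m} (13.97 + 0.07q) dq = 13.97×15.1051 + ½×0.07×15.1051² = 219.0040.

€219.00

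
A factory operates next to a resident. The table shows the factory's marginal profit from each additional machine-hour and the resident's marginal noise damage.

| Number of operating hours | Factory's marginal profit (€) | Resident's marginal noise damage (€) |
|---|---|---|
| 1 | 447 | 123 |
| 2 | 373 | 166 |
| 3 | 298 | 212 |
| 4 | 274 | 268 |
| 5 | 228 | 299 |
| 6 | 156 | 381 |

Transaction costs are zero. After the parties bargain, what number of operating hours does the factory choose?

Bargaining reaches the level where marginal profit last exceeds marginal noise damage.
That holds through level 4 (274 ≥ 268) but not at 5 (228 < 299).

4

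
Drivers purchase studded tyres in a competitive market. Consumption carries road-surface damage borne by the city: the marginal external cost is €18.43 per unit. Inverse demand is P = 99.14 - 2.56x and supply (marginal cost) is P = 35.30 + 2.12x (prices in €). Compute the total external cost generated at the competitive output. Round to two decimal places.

€251.40

Market equilibrium (private): 35.30 + 2.12x = 99.14 - 2.56x → x_m = 13.6410.
Total external cost = MEC × x_m = 18.43 × 13.6410 = 251.4036.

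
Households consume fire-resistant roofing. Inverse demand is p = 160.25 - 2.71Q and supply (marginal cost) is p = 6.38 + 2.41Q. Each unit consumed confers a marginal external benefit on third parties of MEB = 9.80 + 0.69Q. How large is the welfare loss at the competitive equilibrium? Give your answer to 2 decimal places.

DWL = 105.25

Market equilibrium (private): 6.38 + 2.41Q = 160.25 - 2.71Q → Q_m = 30.0527.
Social marginal benefit = demand + MEB = 170.05 - 2.02Q.
Set SMB = MC: 170.05 - 2.02Q = 6.38 + 2.41Q → Q* = 36.9458.
The welfare-loss triangle has base |Q_m − Q*| and height MEB(Q_m) (the vertical gap between SMB and MC is zero at Q* and MEB at Q_m).
DWL = ½ × 6.8931 × 30.5364 = 105.2452.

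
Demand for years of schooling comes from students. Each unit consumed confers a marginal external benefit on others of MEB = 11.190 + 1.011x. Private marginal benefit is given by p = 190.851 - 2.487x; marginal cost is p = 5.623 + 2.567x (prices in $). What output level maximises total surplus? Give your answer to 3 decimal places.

Social marginal benefit = demand + MEB = 202.041 - 1.476x.
Set SMB = MC: 202.041 - 1.476x = 5.623 + 2.567x → x* = 48.5822.

x* = 48.582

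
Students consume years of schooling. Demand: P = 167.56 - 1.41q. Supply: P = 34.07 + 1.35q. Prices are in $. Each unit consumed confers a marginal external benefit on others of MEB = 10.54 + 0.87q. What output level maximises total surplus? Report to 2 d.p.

Social marginal benefit = demand + MEB = 178.10 - 0.54q.
Set SMB = MC: 178.10 - 0.54q = 34.07 + 1.35q → q* = 76.2063.

q* = 76.21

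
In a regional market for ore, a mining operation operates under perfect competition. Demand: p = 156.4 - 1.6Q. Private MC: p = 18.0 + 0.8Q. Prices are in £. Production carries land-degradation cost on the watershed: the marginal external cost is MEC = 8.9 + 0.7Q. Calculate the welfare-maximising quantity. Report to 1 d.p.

Social marginal cost = private MC + MEC = 26.9 + 1.5Q.
Set SMC = demand: 26.9 + 1.5Q = 156.4 - 1.6Q → Q* = 41.7742.

Q* = 41.8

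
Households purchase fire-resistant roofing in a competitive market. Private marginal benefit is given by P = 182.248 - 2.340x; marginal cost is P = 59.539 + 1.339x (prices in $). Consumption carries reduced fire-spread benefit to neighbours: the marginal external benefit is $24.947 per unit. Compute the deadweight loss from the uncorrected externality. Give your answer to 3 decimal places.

DWL = $84.582

Market equilibrium (private): 59.539 + 1.339x = 182.248 - 2.340x → x_m = 33.3539.
Social marginal benefit = demand + MEB = 207.195 - 2.340x.
Set SMB = MC: 207.195 - 2.340x = 59.539 + 1.339x → x* = 40.1348.
Height of the DWL triangle at x_m is SMB(x_m) − MC(x_m) = MEB(x_m) = 24.9470.
DWL = ½ × 6.7809 × 24.9470 = 84.5816.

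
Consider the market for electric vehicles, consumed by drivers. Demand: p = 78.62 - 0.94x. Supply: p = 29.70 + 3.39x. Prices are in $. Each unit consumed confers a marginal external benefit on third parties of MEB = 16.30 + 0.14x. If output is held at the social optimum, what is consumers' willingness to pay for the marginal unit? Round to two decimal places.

Social marginal benefit = demand + MEB = 94.92 - 0.80x.
Set SMB = MC: 94.92 - 0.80x = 29.70 + 3.39x → x* = 15.5656.
Consumer price on the demand curve at x*: 78.62 − 0.94×15.5656 = 63.9883.

P = $63.99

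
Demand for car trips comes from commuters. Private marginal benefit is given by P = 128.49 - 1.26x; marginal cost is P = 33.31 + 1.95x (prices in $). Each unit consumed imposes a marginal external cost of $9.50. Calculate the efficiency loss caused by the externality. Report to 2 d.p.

Market equilibrium (private): 33.31 + 1.95x = 128.49 - 1.26x → x_m = 29.6511.
Social marginal benefit = demand − MEC = 118.99 - 1.26x.
Set SMB = MC: 118.99 - 1.26x = 33.31 + 1.95x → x* = 26.6916.
Between x* and x_m the wedge MC − SMB runs linearly from 0 to MEC(x_m), so the loss is a triangle.
DWL = ½ × 2.9595 × 9.5000 = 14.0576.

DWL = $14.06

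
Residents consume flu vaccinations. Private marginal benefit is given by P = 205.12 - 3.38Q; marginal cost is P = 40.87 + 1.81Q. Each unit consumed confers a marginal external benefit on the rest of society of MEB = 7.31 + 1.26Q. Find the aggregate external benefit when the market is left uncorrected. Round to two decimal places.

Market equilibrium (private): 40.87 + 1.81Q = 205.12 - 3.38Q → Q_m = 31.6474.
Total external benefit = ∫₀^{Q_m} (7.31 + 1.26Q) dQ = 7.31×31.6474 + ½×1.26×31.6474² = 862.3240.

862.32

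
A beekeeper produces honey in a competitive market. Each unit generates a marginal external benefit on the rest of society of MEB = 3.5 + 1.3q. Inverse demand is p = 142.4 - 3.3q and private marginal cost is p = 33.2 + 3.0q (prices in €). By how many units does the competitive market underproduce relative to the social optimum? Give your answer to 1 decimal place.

Market equilibrium (private): 33.2 + 3.0q = 142.4 - 3.3q → q_m = 17.3333.
Social marginal cost = private MC − MEB = 29.7 + 1.7q.
Set SMC = demand: 29.7 + 1.7q = 142.4 - 3.3q → q* = 22.5400.
Gap = |17.3333 − 22.5400| = 5.2067.

5.2 units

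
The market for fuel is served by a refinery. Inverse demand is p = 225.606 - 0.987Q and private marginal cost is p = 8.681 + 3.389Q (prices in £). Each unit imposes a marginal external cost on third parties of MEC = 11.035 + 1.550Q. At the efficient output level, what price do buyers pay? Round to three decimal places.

Social marginal cost = private MC + MEC = 19.716 + 4.939Q.
Set SMC = demand: 19.716 + 4.939Q = 225.606 - 0.987Q → Q* = 34.7435.
Consumer price on the demand curve at Q*: 225.606 − 0.987×34.7435 = 191.3142.

P = £191.314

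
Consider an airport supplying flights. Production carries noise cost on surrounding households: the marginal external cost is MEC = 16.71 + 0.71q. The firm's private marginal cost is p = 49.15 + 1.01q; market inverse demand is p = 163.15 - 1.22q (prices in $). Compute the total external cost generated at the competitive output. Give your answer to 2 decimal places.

Market equilibrium (private): 49.15 + 1.01q = 163.15 - 1.22q → q_m = 51.1211.
Total external cost = ∫₀^{q_m} (16.71 + 0.71q) dq = 16.71×51.1211 + ½×0.71×51.1211² = 1781.9788.

$1781.98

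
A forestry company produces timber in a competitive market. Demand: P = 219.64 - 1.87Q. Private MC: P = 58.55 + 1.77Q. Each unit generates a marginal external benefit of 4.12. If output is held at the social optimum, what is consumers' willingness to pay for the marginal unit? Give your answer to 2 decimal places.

P = 134.77

Social marginal cost = private MC − MEB = 54.43 + 1.77Q.
Set SMC = demand: 54.43 + 1.77Q = 219.64 - 1.87Q → Q* = 45.3874.
Consumer price on the demand curve at Q*: 219.64 − 1.87×45.3874 = 134.7656.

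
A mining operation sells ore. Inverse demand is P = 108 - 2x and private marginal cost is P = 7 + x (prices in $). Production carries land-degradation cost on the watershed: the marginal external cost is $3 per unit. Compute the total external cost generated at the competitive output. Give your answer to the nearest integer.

Market equilibrium (private): 7 + x = 108 - 2x → x_m = 33.6667.
Total external cost = MEC × x_m = 3 × 33.6667 = 101.0001.

$101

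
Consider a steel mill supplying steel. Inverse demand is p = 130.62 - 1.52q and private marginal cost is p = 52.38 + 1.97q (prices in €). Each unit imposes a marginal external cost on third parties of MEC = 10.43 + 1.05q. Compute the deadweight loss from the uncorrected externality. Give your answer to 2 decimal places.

DWL = €127.08

Market equilibrium (private): 52.38 + 1.97q = 130.62 - 1.52q → q_m = 22.4183.
Social marginal cost = private MC + MEC = 62.81 + 3.02q.
Set SMC = demand: 62.81 + 3.02q = 130.62 - 1.52q → q* = 14.9361.
The loss is the area between SMC and demand from q* to q_m; with linear curves that's a triangle of height MEC(q_m).
DWL = ½ × 7.4822 × 33.9693 = 127.0825.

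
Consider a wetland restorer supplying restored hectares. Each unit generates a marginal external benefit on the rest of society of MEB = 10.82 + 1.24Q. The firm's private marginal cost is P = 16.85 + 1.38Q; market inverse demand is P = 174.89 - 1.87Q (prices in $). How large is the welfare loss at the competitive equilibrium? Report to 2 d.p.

DWL = $1258.16

Market equilibrium (private): 16.85 + 1.38Q = 174.89 - 1.87Q → Q_m = 48.6277.
Social marginal cost = private MC − MEB = 6.03 + 0.14Q.
Set SMC = demand: 6.03 + 0.14Q = 174.89 - 1.87Q → Q* = 84.0100.
Height of the DWL triangle at Q_m is demand(Q_m) − SMC(Q_m) = MEB(Q_m) = 71.1183.
DWL = ½ × 35.3823 × 71.1183 = 1258.1645.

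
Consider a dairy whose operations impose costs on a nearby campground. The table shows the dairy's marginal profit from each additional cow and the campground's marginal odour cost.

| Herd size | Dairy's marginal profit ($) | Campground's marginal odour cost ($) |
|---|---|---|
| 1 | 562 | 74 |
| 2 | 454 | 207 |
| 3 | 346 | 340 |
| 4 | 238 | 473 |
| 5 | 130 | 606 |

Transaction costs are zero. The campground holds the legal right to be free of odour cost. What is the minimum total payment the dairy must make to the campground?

$621

Efficient level: marginal profit ≥ marginal odour cost through level 3, so k* = 3.
With the campground holding the right, the dairy must at least compensate total damage at k*: 74 + 207 + 340 = 621.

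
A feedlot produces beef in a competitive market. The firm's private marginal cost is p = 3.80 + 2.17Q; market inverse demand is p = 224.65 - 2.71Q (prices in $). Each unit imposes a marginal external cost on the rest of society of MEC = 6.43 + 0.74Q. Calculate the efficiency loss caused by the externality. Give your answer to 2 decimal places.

Market equilibrium (private): 3.80 + 2.17Q = 224.65 - 2.71Q → Q_m = 45.2561.
Social marginal cost = private MC + MEC = 10.23 + 2.91Q.
Set SMC = demand: 10.23 + 2.91Q = 224.65 - 2.71Q → Q* = 38.1530.
Height of the DWL triangle at Q_m is SMC(Q_m) − demand(Q_m) = MEC(Q_m) = 39.9195.
DWL = ½ × 7.1031 × 39.9195 = 141.7761.

DWL = $141.78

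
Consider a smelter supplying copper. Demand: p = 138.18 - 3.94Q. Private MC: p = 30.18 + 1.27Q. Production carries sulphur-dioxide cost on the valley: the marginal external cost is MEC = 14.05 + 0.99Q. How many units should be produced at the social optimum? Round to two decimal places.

Q* = 15.15

Social marginal cost = private MC + MEC = 44.23 + 2.26Q.
Set SMC = demand: 44.23 + 2.26Q = 138.18 - 3.94Q → Q* = 15.1532.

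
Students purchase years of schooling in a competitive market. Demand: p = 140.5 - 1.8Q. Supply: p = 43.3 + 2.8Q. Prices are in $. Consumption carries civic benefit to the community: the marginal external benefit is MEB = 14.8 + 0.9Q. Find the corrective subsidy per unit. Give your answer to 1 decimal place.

Social marginal benefit = demand + MEB = 155.3 - 0.9Q.
Set SMB = MC: 155.3 - 0.9Q = 43.3 + 2.8Q → Q* = 30.2703.
The Pigouvian subsidy equals MEB at Q*: 14.8 + 0.9×30.2703 = 42.0433.

subsidy = $42.0 per unit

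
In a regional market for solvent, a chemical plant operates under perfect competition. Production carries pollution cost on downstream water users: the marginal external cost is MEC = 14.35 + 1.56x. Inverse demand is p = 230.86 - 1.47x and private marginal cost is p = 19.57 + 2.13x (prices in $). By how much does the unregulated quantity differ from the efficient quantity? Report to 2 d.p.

Market equilibrium (private): 19.57 + 2.13x = 230.86 - 1.47x → x_m = 58.6917.
Social marginal cost = private MC + MEC = 33.92 + 3.69x.
Set SMC = demand: 33.92 + 3.69x = 230.86 - 1.47x → x* = 38.1667.
Gap = |58.6917 − 38.1667| = 20.5250.

20.53 units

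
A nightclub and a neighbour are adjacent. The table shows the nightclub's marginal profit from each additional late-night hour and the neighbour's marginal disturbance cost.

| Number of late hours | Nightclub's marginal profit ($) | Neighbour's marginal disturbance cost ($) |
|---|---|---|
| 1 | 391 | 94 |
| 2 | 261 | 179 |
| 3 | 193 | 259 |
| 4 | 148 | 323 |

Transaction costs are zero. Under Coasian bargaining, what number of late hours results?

2

Bargaining reaches the level where marginal profit last exceeds marginal disturbance cost.
That holds through level 2 (261 ≥ 179) but not at 3 (193 < 259).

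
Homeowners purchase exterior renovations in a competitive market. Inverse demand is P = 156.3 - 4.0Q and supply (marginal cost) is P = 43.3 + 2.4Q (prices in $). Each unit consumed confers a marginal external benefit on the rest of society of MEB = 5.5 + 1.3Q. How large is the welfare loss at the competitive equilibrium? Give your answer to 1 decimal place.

Market equilibrium (private): 43.3 + 2.4Q = 156.3 - 4.0Q → Q_m = 17.6563.
Social marginal benefit = demand + MEB = 161.8 - 2.7Q.
Set SMB = MC: 161.8 - 2.7Q = 43.3 + 2.4Q → Q* = 23.2353.
Height of the DWL triangle at Q_m is SMB(Q_m) − MC(Q_m) = MEB(Q_m) = 28.4531.
DWL = ½ × 5.5790 × 28.4531 = 79.3699.

DWL = $79.4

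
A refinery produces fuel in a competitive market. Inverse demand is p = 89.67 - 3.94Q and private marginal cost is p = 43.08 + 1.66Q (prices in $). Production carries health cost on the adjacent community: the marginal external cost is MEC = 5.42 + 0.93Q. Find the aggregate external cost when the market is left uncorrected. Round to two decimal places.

Market equilibrium (private): 43.08 + 1.66Q = 89.67 - 3.94Q → Q_m = 8.3196.
Total external cost = ∫₀^{Q_m} (5.42 + 0.93Q) dQ = 5.42×8.3196 + ½×0.93×8.3196² = 77.2776.

$77.28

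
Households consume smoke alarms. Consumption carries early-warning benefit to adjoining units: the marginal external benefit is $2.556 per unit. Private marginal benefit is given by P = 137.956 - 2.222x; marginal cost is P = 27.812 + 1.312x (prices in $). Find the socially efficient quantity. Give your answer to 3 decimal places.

Social marginal benefit = demand + MEB = 140.512 - 2.222x.
Set SMB = MC: 140.512 - 2.222x = 27.812 + 1.312x → x* = 31.8902.

x* = 31.890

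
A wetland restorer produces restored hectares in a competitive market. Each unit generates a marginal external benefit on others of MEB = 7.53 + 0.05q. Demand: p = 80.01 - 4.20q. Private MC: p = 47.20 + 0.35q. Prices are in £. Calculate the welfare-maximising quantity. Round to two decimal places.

Social marginal cost = private MC − MEB = 39.67 + 0.30q.
Set SMC = demand: 39.67 + 0.30q = 80.01 - 4.20q → q* = 8.9644.

q* = 8.96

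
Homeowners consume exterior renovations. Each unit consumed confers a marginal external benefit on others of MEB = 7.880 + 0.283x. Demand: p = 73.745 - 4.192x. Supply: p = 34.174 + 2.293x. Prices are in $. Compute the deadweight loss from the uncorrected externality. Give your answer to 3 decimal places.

Market equilibrium (private): 34.174 + 2.293x = 73.745 - 4.192x → x_m = 6.1019.
Social marginal benefit = demand + MEB = 81.625 - 3.909x.
Set SMB = MC: 81.625 - 3.909x = 34.174 + 2.293x → x* = 7.6509.
The welfare-loss triangle has base |x_m − x*| and height MEB(x_m) (the vertical gap between SMB and MC is zero at x* and MEB at x_m).
DWL = ½ × 1.5490 × 9.6068 = 7.4405.

DWL = $7.440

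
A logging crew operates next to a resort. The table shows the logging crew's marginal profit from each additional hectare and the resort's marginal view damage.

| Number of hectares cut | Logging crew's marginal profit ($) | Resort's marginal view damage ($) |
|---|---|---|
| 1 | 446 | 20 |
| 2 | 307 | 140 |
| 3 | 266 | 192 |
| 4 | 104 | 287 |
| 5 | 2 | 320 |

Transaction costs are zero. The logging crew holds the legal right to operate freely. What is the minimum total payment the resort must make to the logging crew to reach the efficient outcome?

Left alone the logging crew would choose level 5 (marginal profit stays positive).
Efficient level: k* = 3 (marginal profit ≥ marginal view damage through 3).
The resort must at least cover the logging crew's forgone profit from cutting 5→3: 104 + 2 = 106.

$106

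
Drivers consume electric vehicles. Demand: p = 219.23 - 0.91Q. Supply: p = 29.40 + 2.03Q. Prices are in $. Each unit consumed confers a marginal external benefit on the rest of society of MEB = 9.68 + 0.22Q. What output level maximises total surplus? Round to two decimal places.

Q* = 73.35

Social marginal benefit = demand + MEB = 228.91 - 0.69Q.
Set SMB = MC: 228.91 - 0.69Q = 29.40 + 2.03Q → Q* = 73.3493.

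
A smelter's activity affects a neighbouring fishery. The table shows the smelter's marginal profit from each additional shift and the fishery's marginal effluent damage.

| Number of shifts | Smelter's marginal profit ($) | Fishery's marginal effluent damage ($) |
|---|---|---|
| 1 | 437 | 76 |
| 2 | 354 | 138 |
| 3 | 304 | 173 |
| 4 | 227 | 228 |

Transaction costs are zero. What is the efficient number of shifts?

3

Bargaining reaches the level where marginal profit last exceeds marginal effluent damage.
That holds through level 3 (304 ≥ 173) but not at 4 (227 < 228).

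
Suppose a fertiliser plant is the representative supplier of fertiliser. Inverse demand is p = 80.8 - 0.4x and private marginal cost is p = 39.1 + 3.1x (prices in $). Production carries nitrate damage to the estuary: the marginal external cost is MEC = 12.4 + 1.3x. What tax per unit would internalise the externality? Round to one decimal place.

Social marginal cost = private MC + MEC = 51.5 + 4.4x.
Set SMC = demand: 51.5 + 4.4x = 80.8 - 0.4x → x* = 6.1042.
The Pigouvian tax equals MEC at x*: 12.4 + 1.3×6.1042 = 20.3355.

tax = $20.3 per unit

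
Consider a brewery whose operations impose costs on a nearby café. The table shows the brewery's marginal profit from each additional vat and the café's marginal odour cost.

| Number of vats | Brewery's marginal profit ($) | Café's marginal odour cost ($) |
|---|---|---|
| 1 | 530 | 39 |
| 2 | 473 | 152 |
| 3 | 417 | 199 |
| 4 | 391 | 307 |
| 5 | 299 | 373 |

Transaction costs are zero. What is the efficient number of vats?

Bargaining reaches the level where marginal profit last exceeds marginal odour cost.
That holds through level 4 (391 ≥ 307) but not at 5 (299 < 373).

4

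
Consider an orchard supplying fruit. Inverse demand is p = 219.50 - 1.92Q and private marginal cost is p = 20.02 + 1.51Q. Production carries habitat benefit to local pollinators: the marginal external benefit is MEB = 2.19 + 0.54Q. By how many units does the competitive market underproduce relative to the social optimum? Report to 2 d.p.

11.62 units

Market equilibrium (private): 20.02 + 1.51Q = 219.50 - 1.92Q → Q_m = 58.1574.
Social marginal cost = private MC − MEB = 17.83 + 0.97Q.
Set SMC = demand: 17.83 + 0.97Q = 219.50 - 1.92Q → Q* = 69.7820.
Gap = |58.1574 − 69.7820| = 11.6246.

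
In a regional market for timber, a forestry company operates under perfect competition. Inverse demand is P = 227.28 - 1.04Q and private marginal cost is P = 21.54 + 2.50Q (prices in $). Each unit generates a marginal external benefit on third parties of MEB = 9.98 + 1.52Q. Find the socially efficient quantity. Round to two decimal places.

Social marginal cost = private MC − MEB = 11.56 + 0.98Q.
Set SMC = demand: 11.56 + 0.98Q = 227.28 - 1.04Q → Q* = 106.7921.

Q* = 106.79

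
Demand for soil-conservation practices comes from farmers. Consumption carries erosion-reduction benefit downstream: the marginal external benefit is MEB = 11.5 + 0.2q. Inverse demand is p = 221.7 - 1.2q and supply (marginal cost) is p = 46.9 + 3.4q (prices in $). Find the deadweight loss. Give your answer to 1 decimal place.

Market equilibrium (private): 46.9 + 3.4q = 221.7 - 1.2q → q_m = 38.0000.
Social marginal benefit = demand + MEB = 233.2 - q.
Set SMB = MC: 233.2 - q = 46.9 + 3.4q → q* = 42.3409.
The welfare-loss triangle has base |q_m − q*| and height MEB(q_m) (the vertical gap between SMB and MC is zero at q* and MEB at q_m).
DWL = ½ × 4.3409 × 19.1000 = 41.4556.

DWL = $41.5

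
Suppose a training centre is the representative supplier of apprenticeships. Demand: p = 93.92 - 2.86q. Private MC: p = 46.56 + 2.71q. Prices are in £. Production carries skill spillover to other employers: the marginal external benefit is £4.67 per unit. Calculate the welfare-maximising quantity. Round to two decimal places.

Social marginal cost = private MC − MEB = 41.89 + 2.71q.
Set SMC = demand: 41.89 + 2.71q = 93.92 - 2.86q → q* = 9.3411.

q* = 9.34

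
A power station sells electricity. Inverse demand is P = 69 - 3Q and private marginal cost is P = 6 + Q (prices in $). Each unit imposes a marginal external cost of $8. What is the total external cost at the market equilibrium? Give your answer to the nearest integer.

Market equilibrium (private): 6 + Q = 69 - 3Q → Q_m = 15.7500.
Total external cost = MEC × Q_m = 8 × 15.7500 = 126.0000.

$126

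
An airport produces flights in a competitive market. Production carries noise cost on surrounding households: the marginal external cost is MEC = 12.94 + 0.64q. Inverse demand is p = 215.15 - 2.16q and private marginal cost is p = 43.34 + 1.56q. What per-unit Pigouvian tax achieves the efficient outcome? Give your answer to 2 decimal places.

Social marginal cost = private MC + MEC = 56.28 + 2.20q.
Set SMC = demand: 56.28 + 2.20q = 215.15 - 2.16q → q* = 36.4381.
The Pigouvian tax equals MEC at q*: 12.94 + 0.64×36.4381 = 36.2604.

tax = 36.26 per unit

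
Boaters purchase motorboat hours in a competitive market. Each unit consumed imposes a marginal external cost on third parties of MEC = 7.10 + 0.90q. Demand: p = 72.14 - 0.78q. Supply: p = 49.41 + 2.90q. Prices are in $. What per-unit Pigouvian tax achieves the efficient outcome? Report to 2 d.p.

Social marginal benefit = demand − MEC = 65.04 - 1.68q.
Set SMB = MC: 65.04 - 1.68q = 49.41 + 2.90q → q* = 3.4127.
The Pigouvian tax equals MEC at q*: 7.10 + 0.90×3.4127 = 10.1714.

tax = $10.17 per unit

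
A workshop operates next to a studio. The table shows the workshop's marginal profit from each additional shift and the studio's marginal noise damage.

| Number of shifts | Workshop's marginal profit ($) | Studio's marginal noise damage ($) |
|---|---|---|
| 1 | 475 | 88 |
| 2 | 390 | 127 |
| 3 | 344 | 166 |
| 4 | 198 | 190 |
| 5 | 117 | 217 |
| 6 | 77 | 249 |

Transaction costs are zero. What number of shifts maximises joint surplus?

4

Bargaining reaches the level where marginal profit last exceeds marginal noise damage.
That holds through level 4 (198 ≥ 190) but not at 5 (117 < 217).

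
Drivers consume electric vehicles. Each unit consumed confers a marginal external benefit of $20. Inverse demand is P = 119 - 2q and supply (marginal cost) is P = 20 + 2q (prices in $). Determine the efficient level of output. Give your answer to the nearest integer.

q* = 30

Social marginal benefit = demand + MEB = 139 - 2q.
Set SMB = MC: 139 - 2q = 20 + 2q → q* = 29.7500.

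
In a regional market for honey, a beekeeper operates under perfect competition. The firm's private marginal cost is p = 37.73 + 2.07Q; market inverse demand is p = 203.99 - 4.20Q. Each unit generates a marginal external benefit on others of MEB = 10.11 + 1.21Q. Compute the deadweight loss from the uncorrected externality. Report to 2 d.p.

DWL = 175.93

Market equilibrium (private): 37.73 + 2.07Q = 203.99 - 4.20Q → Q_m = 26.5167.
Social marginal cost = private MC − MEB = 27.62 + 0.86Q.
Set SMC = demand: 27.62 + 0.86Q = 203.99 - 4.20Q → Q* = 34.8557.
The welfare-loss triangle has base |Q_m − Q*| and height MEB(Q_m) (the vertical gap between SMC and demand is zero at Q* and MEB at Q_m).
DWL = ½ × 8.3390 × 42.1953 = 175.9333.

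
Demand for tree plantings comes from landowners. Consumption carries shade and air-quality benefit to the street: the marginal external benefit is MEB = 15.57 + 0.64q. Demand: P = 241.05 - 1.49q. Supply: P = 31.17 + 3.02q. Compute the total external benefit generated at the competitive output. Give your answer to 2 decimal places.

Market equilibrium (private): 31.17 + 3.02q = 241.05 - 1.49q → q_m = 46.5366.
Total external benefit = ∫₀^{q_m} (15.57 + 0.64q) dq = 15.57×46.5366 + ½×0.64×46.5366² = 1417.5845.

1417.58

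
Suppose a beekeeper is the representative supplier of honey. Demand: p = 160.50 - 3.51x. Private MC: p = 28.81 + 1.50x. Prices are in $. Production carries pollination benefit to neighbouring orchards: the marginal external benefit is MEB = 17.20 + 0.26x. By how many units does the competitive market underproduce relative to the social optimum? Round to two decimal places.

5.06 units

Market equilibrium (private): 28.81 + 1.50x = 160.50 - 3.51x → x_m = 26.2854.
Social marginal cost = private MC − MEB = 11.61 + 1.24x.
Set SMC = demand: 11.61 + 1.24x = 160.50 - 3.51x → x* = 31.3453.
Gap = |26.2854 − 31.3453| = 5.0599.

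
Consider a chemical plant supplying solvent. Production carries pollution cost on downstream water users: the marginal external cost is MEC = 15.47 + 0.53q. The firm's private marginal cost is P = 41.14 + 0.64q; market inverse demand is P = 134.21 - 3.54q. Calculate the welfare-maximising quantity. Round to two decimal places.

Social marginal cost = private MC + MEC = 56.61 + 1.17q.
Set SMC = demand: 56.61 + 1.17q = 134.21 - 3.54q → q* = 16.4756.

q* = 16.48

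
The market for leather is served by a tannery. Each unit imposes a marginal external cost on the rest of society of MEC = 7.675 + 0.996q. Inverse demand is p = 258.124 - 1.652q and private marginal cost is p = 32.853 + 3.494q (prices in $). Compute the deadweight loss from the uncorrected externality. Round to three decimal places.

Market equilibrium (private): 32.853 + 3.494q = 258.124 - 1.652q → q_m = 43.7759.
Social marginal cost = private MC + MEC = 40.528 + 4.490q.
Set SMC = demand: 40.528 + 4.490q = 258.124 - 1.652q → q* = 35.4275.
The welfare-loss triangle has base |q_m − q*| and height MEC(q_m) (the vertical gap between SMC and demand is zero at q* and MEC at q_m).
DWL = ½ × 8.3484 × 51.2758 = 214.0354.

DWL = $214.035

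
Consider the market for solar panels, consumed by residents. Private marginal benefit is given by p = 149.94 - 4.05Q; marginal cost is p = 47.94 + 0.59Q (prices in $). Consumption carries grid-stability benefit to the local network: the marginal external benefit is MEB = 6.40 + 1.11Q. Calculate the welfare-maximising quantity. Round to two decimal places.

Q* = 30.71

Social marginal benefit = demand + MEB = 156.34 - 2.94Q.
Set SMB = MC: 156.34 - 2.94Q = 47.94 + 0.59Q → Q* = 30.7082.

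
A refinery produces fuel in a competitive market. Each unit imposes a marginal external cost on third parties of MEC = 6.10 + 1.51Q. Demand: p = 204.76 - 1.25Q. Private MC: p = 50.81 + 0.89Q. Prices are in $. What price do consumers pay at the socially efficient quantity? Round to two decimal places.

Social marginal cost = private MC + MEC = 56.91 + 2.40Q.
Set SMC = demand: 56.91 + 2.40Q = 204.76 - 1.25Q → Q* = 40.5068.
Consumer price on the demand curve at Q*: 204.76 − 1.25×40.5068 = 154.1265.

P = $154.13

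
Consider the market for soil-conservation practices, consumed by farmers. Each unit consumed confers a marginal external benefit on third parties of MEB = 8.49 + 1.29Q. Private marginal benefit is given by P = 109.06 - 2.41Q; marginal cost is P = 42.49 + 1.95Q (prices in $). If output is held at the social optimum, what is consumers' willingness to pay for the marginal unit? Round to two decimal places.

P = $50.14

Social marginal benefit = demand + MEB = 117.55 - 1.12Q.
Set SMB = MC: 117.55 - 1.12Q = 42.49 + 1.95Q → Q* = 24.4495.
Consumer price on the demand curve at Q*: 109.06 − 2.41×24.4495 = 50.1367.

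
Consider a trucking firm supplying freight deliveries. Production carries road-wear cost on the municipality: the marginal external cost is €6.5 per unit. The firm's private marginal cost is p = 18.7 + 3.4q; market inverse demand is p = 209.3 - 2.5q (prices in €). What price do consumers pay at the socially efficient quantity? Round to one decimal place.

P = €131.3

Social marginal cost = private MC + MEC = 25.2 + 3.4q.
Set SMC = demand: 25.2 + 3.4q = 209.3 - 2.5q → q* = 31.2034.
Consumer price on the demand curve at q*: 209.3 − 2.5×31.2034 = 131.2915.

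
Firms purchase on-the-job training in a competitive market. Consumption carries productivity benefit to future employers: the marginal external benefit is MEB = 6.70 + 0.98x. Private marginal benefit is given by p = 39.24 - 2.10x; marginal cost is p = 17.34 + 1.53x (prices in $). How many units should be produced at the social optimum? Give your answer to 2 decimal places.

Social marginal benefit = demand + MEB = 45.94 - 1.12x.
Set SMB = MC: 45.94 - 1.12x = 17.34 + 1.53x → x* = 10.7925.

x* = 10.79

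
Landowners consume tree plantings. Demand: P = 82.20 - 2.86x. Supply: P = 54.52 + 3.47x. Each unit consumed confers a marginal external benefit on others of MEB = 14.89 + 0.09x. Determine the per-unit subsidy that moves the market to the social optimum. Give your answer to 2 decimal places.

Social marginal benefit = demand + MEB = 97.09 - 2.77x.
Set SMB = MC: 97.09 - 2.77x = 54.52 + 3.47x → x* = 6.8221.
The Pigouvian subsidy equals MEB at x*: 14.89 + 0.09×6.8221 = 15.5040.

subsidy = 15.50 per unit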